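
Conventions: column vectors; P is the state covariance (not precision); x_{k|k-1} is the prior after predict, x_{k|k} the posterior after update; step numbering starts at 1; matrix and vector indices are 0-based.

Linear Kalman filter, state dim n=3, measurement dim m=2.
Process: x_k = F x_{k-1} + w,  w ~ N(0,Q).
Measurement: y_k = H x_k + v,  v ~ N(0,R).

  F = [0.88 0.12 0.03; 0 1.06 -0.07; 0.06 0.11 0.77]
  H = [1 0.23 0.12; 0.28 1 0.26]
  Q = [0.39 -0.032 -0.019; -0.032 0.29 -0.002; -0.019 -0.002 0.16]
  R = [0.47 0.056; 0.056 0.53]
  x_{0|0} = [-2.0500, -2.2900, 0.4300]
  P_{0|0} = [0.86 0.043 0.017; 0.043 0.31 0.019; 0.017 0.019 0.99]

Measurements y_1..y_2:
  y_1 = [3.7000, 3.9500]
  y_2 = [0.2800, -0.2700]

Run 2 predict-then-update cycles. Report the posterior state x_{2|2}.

step 1: x^-=[-2.0659, -2.4575, -0.0438]  P^-=[1.0715 0.0449 0.0712; 0.0449 0.6403 -0.0012; 0.0712 -0.0012 0.7592]  S=[1.6239 0.5954; 0.5954 1.3405]  K=[0.6833 -0.0324; -0.0720 0.5188; 0.0486 0.1397]  nu=[6.3364, 6.9973]  x^+=[2.0369, 0.7165, 1.2412]  P^+=[0.3382 -0.0652 -0.0325; -0.0652 0.3156 -0.1017; -0.0325 -0.1017 0.7211]
step 2: x^-=[1.9157, 0.6726, 1.1568]  P^-=[0.6409 -0.0545 -0.0189; -0.0545 0.6632 -0.0903; -0.0189 -0.0903 0.5715]  S=[1.1196 0.3260; 0.3260 1.2019]  K=[0.5756 -0.0563; -0.0797 0.5412; 0.0141 0.0403]  nu=[-1.9292, -1.7798]  x^+=[0.9054, -0.1368, 1.0578]  P^+=[0.2873 -0.0696 -0.0326; -0.0696 0.3322 -0.1167; -0.0326 -0.1167 0.5690]

x_post = [0.9054, -0.1368, 1.0578]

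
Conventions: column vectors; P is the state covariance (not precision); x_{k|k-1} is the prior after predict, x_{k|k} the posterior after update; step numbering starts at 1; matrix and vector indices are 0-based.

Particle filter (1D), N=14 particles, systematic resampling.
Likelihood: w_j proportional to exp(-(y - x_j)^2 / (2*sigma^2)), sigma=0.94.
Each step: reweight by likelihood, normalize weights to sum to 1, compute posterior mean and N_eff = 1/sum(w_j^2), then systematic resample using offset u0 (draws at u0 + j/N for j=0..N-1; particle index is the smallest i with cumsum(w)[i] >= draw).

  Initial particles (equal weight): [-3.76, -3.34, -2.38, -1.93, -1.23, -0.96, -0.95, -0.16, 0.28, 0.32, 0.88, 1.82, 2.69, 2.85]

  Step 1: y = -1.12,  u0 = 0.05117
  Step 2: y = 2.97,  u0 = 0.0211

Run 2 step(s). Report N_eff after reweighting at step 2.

N_eff = 1.6218

step 1: w=[0.0035, 0.0112, 0.0742, 0.1258, 0.1811, 0.1797, 0.1794, 0.1082, 0.0601, 0.0564, 0.0190, 0.0014, 0.0000, 0.0000]  mean=-0.9988  Neff=7.2688  idx=[2, 3, 3, 4, 4, 5, 5, 5, 6, 6, 7, 7, 8, 10]
step 2: w=[0.0000, 0.0000, 0.0000, 0.0004, 0.0004, 0.0015, 0.0015, 0.0015, 0.0015, 0.0015, 0.0356, 0.0356, 0.1517, 0.7688]  mean=0.6994  Neff=1.6218  idx=[10, 12, 12, 13, 13, 13, 13, 13, 13, 13, 13, 13, 13, 13]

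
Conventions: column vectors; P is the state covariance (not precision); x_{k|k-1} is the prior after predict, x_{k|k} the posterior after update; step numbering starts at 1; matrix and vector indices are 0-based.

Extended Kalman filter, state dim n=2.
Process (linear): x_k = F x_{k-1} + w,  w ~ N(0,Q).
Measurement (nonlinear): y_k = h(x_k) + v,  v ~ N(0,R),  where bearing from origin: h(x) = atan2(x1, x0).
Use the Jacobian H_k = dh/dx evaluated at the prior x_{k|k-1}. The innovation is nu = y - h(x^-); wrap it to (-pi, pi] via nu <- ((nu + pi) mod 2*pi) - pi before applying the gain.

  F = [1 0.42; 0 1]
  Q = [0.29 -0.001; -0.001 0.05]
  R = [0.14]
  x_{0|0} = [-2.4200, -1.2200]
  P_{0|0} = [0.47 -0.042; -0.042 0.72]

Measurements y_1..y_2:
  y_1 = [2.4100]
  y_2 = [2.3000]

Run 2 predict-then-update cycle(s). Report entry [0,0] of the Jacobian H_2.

step 1: x^-=[-2.9324, -1.2200]  P^-=[0.8517 0.2594; 0.2594 0.7700]  H_jac=[0.1209 -0.2907]  S=[0.1993]  K=[0.1385; -0.9658]  nu=[-1.1259]  x^+=[-3.0883, -0.1327]  P^+=[0.8479 0.2861; 0.2861 0.5841]
step 2: x^-=[-3.1441, -0.1327]  P^-=[1.4812 0.5304; 0.5304 0.6341]  H_jac=[0.0134 -0.3175]  S=[0.1997]  K=[-0.7440; -0.9727]  nu=[-0.8838]  x^+=[-2.4866, 0.7270]  P^+=[1.3707 0.3859; 0.3859 0.4452]

H_jac[0,0] = 0.0134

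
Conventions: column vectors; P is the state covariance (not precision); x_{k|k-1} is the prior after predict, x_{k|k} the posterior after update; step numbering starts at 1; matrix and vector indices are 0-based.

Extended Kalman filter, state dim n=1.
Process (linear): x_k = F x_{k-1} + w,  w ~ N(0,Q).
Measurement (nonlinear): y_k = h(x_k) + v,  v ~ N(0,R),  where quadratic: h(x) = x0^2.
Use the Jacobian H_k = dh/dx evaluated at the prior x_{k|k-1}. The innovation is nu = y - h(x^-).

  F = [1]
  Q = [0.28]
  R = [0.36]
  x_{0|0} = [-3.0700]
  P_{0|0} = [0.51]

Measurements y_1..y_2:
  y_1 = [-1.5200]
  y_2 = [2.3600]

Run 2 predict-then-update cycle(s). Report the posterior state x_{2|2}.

step 1: x^-=[-3.0700]  P^-=[0.7900]  H_jac=[-6.1400]  S=[30.1427]  K=[-0.1609]  nu=[-10.9449]  x^+=[-1.3087]  P^+=[0.0094]
step 2: x^-=[-1.3087]  P^-=[0.2894]  H_jac=[-2.6175]  S=[2.3430]  K=[-0.3233]  nu=[0.6472]  x^+=[-1.5180]  P^+=[0.0445]

x_post = [-1.5180]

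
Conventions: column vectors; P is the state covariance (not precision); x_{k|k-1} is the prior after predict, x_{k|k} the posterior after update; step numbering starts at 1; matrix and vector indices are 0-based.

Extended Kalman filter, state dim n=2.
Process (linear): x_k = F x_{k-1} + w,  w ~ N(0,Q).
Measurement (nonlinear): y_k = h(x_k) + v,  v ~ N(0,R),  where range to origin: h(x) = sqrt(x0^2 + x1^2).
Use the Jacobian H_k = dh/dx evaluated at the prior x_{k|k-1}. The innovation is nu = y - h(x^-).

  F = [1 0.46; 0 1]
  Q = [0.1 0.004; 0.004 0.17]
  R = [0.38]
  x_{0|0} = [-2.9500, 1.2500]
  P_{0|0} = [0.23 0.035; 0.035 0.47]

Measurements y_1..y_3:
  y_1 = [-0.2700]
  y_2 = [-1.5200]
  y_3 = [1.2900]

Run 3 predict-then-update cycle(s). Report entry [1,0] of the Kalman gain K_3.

step 1: x^-=[-2.3750, 1.2500]  P^-=[0.4617 0.2552; 0.2552 0.6400]  H_jac=[-0.8849 0.4657]  S=[0.6700]  K=[-0.4324; 0.1078]  nu=[-2.9539]  x^+=[-1.0979, 0.9315]  P^+=[0.3364 0.2864; 0.2864 0.6322]
step 2: x^-=[-0.6694, 0.9315]  P^-=[0.8337 0.5813; 0.5813 0.8022]  H_jac=[-0.5836 0.8120]  S=[0.6420]  K=[-0.0227; 0.4863]  nu=[-2.6671]  x^+=[-0.6090, -0.3655]  P^+=[0.8334 0.5883; 0.5883 0.6504]
step 3: x^-=[-0.7772, -0.3655]  P^-=[1.6123 0.8915; 0.8915 0.8204]  H_jac=[-0.9049 -0.4256]  S=[2.5355]  K=[-0.7250; -0.4559]  nu=[0.4312]  x^+=[-1.0898, -0.5621]  P^+=[0.2793 0.0534; 0.0534 0.2934]

K[1,0] = -0.4559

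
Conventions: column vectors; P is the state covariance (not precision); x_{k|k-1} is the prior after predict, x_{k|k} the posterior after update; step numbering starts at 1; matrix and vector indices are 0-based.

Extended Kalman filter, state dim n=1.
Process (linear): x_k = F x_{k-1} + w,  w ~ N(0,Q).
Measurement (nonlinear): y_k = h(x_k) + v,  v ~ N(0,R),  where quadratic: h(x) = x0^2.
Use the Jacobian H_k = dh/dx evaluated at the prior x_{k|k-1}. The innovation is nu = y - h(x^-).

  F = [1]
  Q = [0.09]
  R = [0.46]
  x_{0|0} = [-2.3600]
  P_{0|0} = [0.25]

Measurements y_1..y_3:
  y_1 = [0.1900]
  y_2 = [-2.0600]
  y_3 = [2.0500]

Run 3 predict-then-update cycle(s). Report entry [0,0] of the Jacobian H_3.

step 1: x^-=[-2.3600]  P^-=[0.3400]  H_jac=[-4.7200]  S=[8.0347]  K=[-0.1997]  nu=[-5.3796]  x^+=[-1.2855]  P^+=[0.0195]
step 2: x^-=[-1.2855]  P^-=[0.1095]  H_jac=[-2.5710]  S=[1.1836]  K=[-0.2378]  nu=[-3.7125]  x^+=[-0.4027]  P^+=[0.0425]
step 3: x^-=[-0.4027]  P^-=[0.1325]  H_jac=[-0.8054]  S=[0.5460]  K=[-0.1955]  nu=[1.8878]  x^+=[-0.7718]  P^+=[0.1117]

H_jac[0,0] = -0.8054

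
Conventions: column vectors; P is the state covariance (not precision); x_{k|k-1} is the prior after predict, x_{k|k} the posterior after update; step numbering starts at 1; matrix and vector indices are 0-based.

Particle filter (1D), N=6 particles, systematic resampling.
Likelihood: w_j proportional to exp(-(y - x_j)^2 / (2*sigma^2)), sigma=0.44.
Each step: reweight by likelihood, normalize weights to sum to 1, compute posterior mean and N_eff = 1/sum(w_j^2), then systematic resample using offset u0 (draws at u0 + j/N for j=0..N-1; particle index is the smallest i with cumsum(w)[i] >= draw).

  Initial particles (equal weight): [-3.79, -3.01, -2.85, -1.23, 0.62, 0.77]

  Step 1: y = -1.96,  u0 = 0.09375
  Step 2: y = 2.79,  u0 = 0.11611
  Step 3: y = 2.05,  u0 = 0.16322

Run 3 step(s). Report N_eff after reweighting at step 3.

step 1: w=[0.0004, 0.1318, 0.2939, 0.5739, 0.0000, 0.0000]  mean=-1.9417  Neff=2.3088  idx=[1, 2, 3, 3, 3, 3]
step 2: w=[0.0000, 0.0000, 0.2500, 0.2500, 0.2500, 0.2500]  mean=-1.2300  Neff=4.0000  idx=[2, 3, 3, 4, 5, 5]
step 3: w=[0.1667, 0.1667, 0.1667, 0.1667, 0.1667, 0.1667]  mean=-1.2300  Neff=6.0000  idx=[0, 1, 2, 3, 4, 5]

N_eff = 6.0000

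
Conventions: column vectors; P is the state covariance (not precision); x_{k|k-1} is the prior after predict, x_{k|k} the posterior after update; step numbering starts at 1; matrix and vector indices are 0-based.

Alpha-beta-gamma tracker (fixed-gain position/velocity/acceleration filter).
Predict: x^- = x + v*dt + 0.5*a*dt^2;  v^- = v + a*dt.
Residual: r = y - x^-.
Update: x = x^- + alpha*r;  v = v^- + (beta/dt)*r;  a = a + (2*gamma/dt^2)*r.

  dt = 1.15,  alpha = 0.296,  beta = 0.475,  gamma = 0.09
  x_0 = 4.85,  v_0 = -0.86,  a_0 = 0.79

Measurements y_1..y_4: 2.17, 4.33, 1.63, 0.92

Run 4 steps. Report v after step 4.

v_post = -0.7614

step 1: x_pred=4.3834  r=-2.2134  x^+=3.7282  v^+=-0.8657  a^+=0.4887
step 2: x_pred=3.0558  r=1.2742  x^+=3.4330  v^+=0.2226  a^+=0.6622
step 3: x_pred=4.1269  r=-2.4969  x^+=3.3878  v^+=-0.0472  a^+=0.3223
step 4: x_pred=3.5467  r=-2.6267  x^+=2.7692  v^+=-0.7614  a^+=-0.0352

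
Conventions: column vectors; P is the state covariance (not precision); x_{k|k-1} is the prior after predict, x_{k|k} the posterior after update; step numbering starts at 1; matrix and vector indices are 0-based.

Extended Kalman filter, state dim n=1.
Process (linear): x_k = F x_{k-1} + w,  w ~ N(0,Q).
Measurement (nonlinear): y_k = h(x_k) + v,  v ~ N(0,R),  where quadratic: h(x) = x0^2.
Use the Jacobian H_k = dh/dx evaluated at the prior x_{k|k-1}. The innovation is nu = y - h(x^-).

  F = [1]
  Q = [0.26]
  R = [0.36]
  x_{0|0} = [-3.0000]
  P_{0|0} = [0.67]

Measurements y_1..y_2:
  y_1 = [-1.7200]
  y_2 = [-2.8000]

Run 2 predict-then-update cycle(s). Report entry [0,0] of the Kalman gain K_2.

K[0,0] = -0.3327

step 1: x^-=[-3.0000]  P^-=[0.9300]  H_jac=[-6.0000]  S=[33.8400]  K=[-0.1649]  nu=[-10.7200]  x^+=[-1.2323]  P^+=[0.0099]
step 2: x^-=[-1.2323]  P^-=[0.2699]  H_jac=[-2.4647]  S=[1.9995]  K=[-0.3327]  nu=[-4.3187]  x^+=[0.2044]  P^+=[0.0486]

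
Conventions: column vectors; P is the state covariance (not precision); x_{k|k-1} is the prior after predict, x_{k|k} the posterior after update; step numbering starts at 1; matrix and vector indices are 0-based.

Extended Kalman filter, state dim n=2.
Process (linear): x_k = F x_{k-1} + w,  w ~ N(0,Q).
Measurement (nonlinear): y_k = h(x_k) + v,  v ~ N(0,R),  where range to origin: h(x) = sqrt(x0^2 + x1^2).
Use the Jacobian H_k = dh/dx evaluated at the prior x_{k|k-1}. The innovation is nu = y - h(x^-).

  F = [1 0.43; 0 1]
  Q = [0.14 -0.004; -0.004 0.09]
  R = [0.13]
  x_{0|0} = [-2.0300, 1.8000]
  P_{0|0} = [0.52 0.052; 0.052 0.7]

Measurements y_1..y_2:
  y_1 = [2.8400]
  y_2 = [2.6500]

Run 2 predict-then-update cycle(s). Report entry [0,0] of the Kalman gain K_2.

step 1: x^-=[-1.2560, 1.8000]  P^-=[0.8342 0.3490; 0.3490 0.7900]  H_jac=[-0.5722 0.8201]  S=[0.6069]  K=[-0.3149; 0.7384]  nu=[0.6451]  x^+=[-1.4592, 2.2764]  P^+=[0.7740 0.4901; 0.4901 0.4591]
step 2: x^-=[-0.4803, 2.2764]  P^-=[1.4204 0.6835; 0.6835 0.5491]  H_jac=[-0.2065 0.9785]  S=[0.4400]  K=[0.8535; 0.9002]  nu=[0.3235]  x^+=[-0.2042, 2.5676]  P^+=[1.0998 0.3455; 0.3455 0.1925]

K[0,0] = 0.8535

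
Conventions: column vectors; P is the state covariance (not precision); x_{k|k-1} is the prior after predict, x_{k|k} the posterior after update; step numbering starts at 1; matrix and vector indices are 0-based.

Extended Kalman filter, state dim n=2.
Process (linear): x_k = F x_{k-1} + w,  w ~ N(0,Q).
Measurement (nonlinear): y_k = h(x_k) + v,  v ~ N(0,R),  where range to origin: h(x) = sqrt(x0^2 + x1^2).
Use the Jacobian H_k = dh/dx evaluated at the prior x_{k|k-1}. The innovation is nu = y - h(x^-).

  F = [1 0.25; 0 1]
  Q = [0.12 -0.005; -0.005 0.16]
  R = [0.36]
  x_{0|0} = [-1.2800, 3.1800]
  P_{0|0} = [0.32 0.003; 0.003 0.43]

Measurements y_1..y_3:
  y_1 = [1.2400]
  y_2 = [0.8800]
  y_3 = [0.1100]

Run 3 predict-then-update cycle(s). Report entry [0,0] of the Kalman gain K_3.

K[0,0] = 0.2510

step 1: x^-=[-0.4850, 3.1800]  P^-=[0.4684 0.1055; 0.1055 0.5900]  H_jac=[-0.1508 0.9886]  S=[0.9158]  K=[0.0368; 0.6195]  nu=[-1.9768]  x^+=[-0.5577, 1.9553]  P^+=[0.4671 0.0846; 0.0846 0.2385]
step 2: x^-=[-0.0689, 1.9553]  P^-=[0.6444 0.1393; 0.1393 0.3985]  H_jac=[-0.0352 0.9994]  S=[0.7490]  K=[0.1555; 0.5252]  nu=[-1.0766]  x^+=[-0.2363, 1.3900]  P^+=[0.6262 0.0781; 0.0781 0.1919]
step 3: x^-=[0.1112, 1.3900]  P^-=[0.7973 0.1211; 0.1211 0.3519]  H_jac=[0.0797 0.9968]  S=[0.7340]  K=[0.2510; 0.4911]  nu=[-1.2844]  x^+=[-0.2112, 0.7592]  P^+=[0.7510 0.0306; 0.0306 0.1749]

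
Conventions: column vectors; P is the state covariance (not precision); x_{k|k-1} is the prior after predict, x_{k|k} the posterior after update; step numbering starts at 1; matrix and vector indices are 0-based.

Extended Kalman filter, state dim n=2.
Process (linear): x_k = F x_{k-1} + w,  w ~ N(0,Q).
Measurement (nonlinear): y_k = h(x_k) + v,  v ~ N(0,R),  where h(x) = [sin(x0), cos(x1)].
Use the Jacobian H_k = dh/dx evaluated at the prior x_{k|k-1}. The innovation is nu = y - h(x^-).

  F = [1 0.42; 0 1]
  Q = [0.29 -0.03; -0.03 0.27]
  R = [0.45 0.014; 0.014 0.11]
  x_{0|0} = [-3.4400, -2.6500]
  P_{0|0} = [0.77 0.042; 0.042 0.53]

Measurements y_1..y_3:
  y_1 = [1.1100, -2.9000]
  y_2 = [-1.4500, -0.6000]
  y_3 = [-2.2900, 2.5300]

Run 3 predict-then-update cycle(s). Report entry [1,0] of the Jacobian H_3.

step 1: x^-=[-4.5530, -2.6500]  P^-=[1.1888 0.2346; 0.2346 0.8000]  H_jac=[-0.1587 0.0000; 0.0000 0.4720]  S=[0.4799 -0.0036; -0.0036 0.2883]  K=[-0.3903 0.3793; -0.0678 1.3092]  nu=[0.1227, -2.0184]  x^+=[-5.3665, -5.3009]  P^+=[1.0731 0.0768; 0.0768 0.3031]
step 2: x^-=[-7.5929, -5.3009]  P^-=[1.4811 0.1741; 0.1741 0.5731]  H_jac=[0.2581 0.0000; 0.0000 -0.8318]  S=[0.5487 -0.0234; -0.0234 0.5065]  K=[0.6860 -0.2543; 0.0419 -0.9392]  nu=[-0.4839, -1.1551]  x^+=[-7.6311, -4.2363]  P^+=[1.1820 0.0221; 0.0221 0.1235]
step 3: x^-=[-9.4103, -4.2363]  P^-=[1.5124 0.0440; 0.0440 0.3935]  H_jac=[-0.9999 0.0000; 0.0000 -0.8888]  S=[1.9621 0.0531; 0.0531 0.4208]  K=[-0.7708 0.0044; 0.0001 -0.8311]  nu=[-2.2756, 2.9883]  x^+=[-7.6432, -6.7199]  P^+=[0.3469 0.0116; 0.0116 0.1029]

H_jac[1,0] = 0.0000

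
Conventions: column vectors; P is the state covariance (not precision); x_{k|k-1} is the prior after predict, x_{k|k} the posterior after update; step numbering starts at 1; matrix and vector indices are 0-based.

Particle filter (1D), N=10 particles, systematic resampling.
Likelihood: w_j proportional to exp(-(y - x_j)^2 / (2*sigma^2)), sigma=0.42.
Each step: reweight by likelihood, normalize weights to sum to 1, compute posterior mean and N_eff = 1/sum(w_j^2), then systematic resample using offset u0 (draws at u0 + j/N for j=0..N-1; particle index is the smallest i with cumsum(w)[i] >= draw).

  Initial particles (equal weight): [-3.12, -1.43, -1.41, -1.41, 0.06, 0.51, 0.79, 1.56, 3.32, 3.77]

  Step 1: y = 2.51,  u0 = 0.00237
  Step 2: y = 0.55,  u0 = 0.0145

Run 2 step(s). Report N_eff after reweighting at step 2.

N_eff = 4.0000

step 1: w=[0.0000, 0.0000, 0.0000, 0.0000, 0.0000, 0.0000, 0.0009, 0.3167, 0.6368, 0.0454]  mean=2.7805  Neff=1.9687  idx=[7, 7, 7, 7, 8, 8, 8, 8, 8, 8]
step 2: w=[0.2500, 0.2500, 0.2500, 0.2500, 0.0000, 0.0000, 0.0000, 0.0000, 0.0000, 0.0000]  mean=1.5600  Neff=4.0000  idx=[0, 0, 0, 1, 1, 2, 2, 2, 3, 3]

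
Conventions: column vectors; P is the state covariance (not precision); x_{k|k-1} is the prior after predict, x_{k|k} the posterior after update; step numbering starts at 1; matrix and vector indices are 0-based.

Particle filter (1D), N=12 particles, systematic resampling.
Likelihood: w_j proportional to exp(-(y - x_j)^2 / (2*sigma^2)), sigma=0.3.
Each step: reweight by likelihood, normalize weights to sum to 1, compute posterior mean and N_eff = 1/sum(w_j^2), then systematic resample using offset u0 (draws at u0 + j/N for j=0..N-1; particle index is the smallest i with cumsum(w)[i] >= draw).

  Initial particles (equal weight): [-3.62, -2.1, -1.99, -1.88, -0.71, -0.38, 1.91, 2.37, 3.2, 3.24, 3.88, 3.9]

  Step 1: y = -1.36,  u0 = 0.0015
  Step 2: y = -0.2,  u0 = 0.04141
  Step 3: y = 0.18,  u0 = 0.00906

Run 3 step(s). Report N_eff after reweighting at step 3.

N_eff = 12.0000

step 1: w=[0.0000, 0.0992, 0.2292, 0.4628, 0.1988, 0.0100, 0.0000, 0.0000, 0.0000, 0.0000, 0.0000, 0.0000]  mean=-1.6794  Neff=3.1629  idx=[1, 1, 2, 2, 3, 3, 3, 3, 3, 3, 4, 4]
step 2: w=[0.0000, 0.0000, 0.0000, 0.0000, 0.0000, 0.0000, 0.0000, 0.0000, 0.0000, 0.0000, 0.5000, 0.5000]  mean=-0.7100  Neff=2.0000  idx=[10, 10, 10, 10, 10, 10, 11, 11, 11, 11, 11, 11]
step 3: w=[0.0833, 0.0833, 0.0833, 0.0833, 0.0833, 0.0833, 0.0833, 0.0833, 0.0833, 0.0833, 0.0833, 0.0833]  mean=-0.7100  Neff=12.0000  idx=[0, 1, 2, 3, 4, 5, 6, 7, 8, 9, 10, 11]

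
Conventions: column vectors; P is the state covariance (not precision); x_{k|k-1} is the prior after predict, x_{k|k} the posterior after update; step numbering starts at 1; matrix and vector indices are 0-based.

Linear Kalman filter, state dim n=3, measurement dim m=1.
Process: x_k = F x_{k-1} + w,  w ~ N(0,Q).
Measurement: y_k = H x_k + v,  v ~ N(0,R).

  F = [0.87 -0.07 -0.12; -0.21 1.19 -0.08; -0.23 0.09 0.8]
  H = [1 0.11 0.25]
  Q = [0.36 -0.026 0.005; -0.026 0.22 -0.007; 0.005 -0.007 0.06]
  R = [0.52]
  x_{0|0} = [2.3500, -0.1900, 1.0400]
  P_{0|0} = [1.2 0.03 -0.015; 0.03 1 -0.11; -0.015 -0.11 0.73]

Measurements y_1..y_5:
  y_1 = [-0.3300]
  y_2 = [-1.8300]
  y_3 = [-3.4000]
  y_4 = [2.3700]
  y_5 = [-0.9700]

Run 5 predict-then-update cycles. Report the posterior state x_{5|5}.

step 1: x^-=[1.9330, -0.8028, 0.2744]  P^-=[1.2813 -0.2743 -0.3122; -0.2743 1.6991 0.0009; -0.3122 0.0009 0.5872]  S=[1.6422]  K=[0.7144; -0.0531; -0.1006]  nu=[-2.2433]  x^+=[0.3305, -0.6838, 0.5002]  P^+=[0.4433 -0.2120 -0.1941; -0.2120 1.6945 -0.0079; -0.1941 -0.0079 0.5706]
step 2: x^-=[0.2754, -0.9231, 0.2626]  P^-=[0.7783 -0.4556 -0.3091; -0.4556 2.7437 0.2430; -0.3091 0.2430 0.5414]  S=[1.1239]  K=[0.5791; -0.0828; -0.1308]  nu=[-2.0695]  x^+=[-0.9231, -0.7518, 0.5333]  P^+=[0.4013 -0.4017 -0.2240; -0.4017 2.7360 0.2308; -0.2240 0.2308 0.5222]
step 3: x^-=[-0.8145, -0.7434, 0.5713]  P^-=[0.7843 -0.7657 -0.3581; -0.7657 4.2649 0.6411; -0.3581 0.6411 0.5699]  S=[1.0792]  K=[0.5657; -0.1263; -0.1344]  nu=[-2.6466]  x^+=[-2.3116, -0.4091, 0.9271]  P^+=[0.4389 -0.6886 -0.2760; -0.6886 4.2476 0.6228; -0.2760 0.6228 0.5504]
step 4: x^-=[-2.0937, -0.0756, 1.2365]  P^-=[0.8729 -1.2510 -0.4687; -1.2510 6.4743 1.2651; -0.4687 1.2651 0.6896]  S=[1.0743]  K=[0.5753; -0.2071; -0.1463]  nu=[4.1629]  x^+=[0.3014, -0.9379, 0.6274]  P^+=[0.5173 -1.1229 -0.3783; -1.1229 6.4282 1.2325; -0.3783 1.2325 0.6666]
step 5: x^-=[0.2526, -1.2296, 0.3482]  P^-=[1.0291 -1.9810 -0.6651; -1.9810 9.6639 2.2135; -0.6651 2.2135 0.9293]  S=[1.0775]  K=[0.5985; -0.3384; -0.1757]  nu=[-1.1744]  x^+=[-0.4503, -0.8322, 0.5545]  P^+=[0.6431 -1.7628 -0.5518; -1.7628 9.5405 2.1494; -0.5518 2.1494 0.8960]

x_post = [-0.4503, -0.8322, 0.5545]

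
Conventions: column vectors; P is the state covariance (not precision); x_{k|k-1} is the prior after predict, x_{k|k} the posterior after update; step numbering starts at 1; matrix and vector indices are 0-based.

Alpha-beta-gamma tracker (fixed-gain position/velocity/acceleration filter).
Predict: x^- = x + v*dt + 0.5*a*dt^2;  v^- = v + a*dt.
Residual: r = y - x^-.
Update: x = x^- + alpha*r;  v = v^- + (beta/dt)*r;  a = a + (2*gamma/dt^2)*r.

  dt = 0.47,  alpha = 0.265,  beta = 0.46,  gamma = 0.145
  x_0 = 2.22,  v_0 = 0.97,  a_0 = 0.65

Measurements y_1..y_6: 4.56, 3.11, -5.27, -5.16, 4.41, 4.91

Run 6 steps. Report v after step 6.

step 1: x_pred=2.7477  r=1.8123  x^+=3.2280  v^+=3.0492  a^+=3.0292
step 2: x_pred=4.9957  r=-1.8857  x^+=4.4960  v^+=2.6274  a^+=0.5537
step 3: x_pred=5.7920  r=-11.0620  x^+=2.8606  v^+=-7.9390  a^+=-13.9687
step 4: x_pred=-2.4136  r=-2.7464  x^+=-3.1414  v^+=-17.1922  a^+=-17.5742
step 5: x_pred=-13.1628  r=17.5728  x^+=-8.5060  v^+=-8.2532  a^+=5.4956
step 6: x_pred=-11.7780  r=16.6880  x^+=-7.3557  v^+=10.6627  a^+=27.4038

v_post = 10.6627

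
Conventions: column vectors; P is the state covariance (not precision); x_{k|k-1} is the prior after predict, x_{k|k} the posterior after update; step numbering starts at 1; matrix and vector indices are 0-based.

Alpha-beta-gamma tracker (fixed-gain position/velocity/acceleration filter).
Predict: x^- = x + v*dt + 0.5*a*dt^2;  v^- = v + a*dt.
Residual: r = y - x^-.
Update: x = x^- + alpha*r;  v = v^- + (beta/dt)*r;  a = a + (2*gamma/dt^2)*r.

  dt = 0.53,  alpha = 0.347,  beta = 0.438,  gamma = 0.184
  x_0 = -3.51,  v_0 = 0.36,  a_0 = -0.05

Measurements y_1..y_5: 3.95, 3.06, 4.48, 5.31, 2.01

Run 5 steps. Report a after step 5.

a_post = -22.6987

step 1: x_pred=-3.3262  r=7.2762  x^+=-0.8014  v^+=6.3467  a^+=9.4824
step 2: x_pred=3.8942  r=-0.8342  x^+=3.6047  v^+=10.6830  a^+=8.3896
step 3: x_pred=10.4450  r=-5.9650  x^+=8.3751  v^+=10.1999  a^+=0.5750
step 4: x_pred=13.8618  r=-8.5518  x^+=10.8944  v^+=3.4372  a^+=-10.6286
step 5: x_pred=11.2233  r=-9.2133  x^+=8.0263  v^+=-9.8099  a^+=-22.6987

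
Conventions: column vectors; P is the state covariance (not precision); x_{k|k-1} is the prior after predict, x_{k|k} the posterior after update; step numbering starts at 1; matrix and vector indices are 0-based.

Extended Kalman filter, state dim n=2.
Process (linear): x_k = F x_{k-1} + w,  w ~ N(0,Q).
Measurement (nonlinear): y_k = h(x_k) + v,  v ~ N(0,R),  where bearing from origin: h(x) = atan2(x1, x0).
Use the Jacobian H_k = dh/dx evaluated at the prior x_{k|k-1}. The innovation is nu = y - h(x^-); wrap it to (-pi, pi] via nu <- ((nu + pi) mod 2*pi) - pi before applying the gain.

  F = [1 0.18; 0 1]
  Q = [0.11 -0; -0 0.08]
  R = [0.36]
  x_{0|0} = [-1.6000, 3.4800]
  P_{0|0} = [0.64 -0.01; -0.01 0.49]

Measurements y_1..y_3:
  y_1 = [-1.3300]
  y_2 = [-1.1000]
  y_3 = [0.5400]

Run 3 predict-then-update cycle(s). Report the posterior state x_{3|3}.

step 1: x^-=[-0.9736, 3.4800]  P^-=[0.7623 0.0782; 0.0782 0.5700]  H_jac=[-0.2665 -0.0746]  S=[0.4204]  K=[-0.4971; -0.1507]  nu=[3.1096]  x^+=[-2.5193, 3.0115]  P^+=[0.6584 0.0467; 0.0467 0.5605]
step 2: x^-=[-1.9772, 3.0115]  P^-=[0.8034 0.1476; 0.1476 0.6405]  H_jac=[-0.2320 -0.1523]  S=[0.4286]  K=[-0.4875; -0.3076]  nu=[3.0314]  x^+=[-3.4549, 2.0791]  P^+=[0.7015 0.0833; 0.0833 0.5999]
step 3: x^-=[-3.0806, 2.0791]  P^-=[0.8610 0.1913; 0.1913 0.6799]  H_jac=[-0.1505 -0.2230]  S=[0.4262]  K=[-0.4042; -0.4234]  nu=[-2.0079]  x^+=[-2.2690, 2.9292]  P^+=[0.7914 0.1184; 0.1184 0.6035]

x_post = [-2.2690, 2.9292]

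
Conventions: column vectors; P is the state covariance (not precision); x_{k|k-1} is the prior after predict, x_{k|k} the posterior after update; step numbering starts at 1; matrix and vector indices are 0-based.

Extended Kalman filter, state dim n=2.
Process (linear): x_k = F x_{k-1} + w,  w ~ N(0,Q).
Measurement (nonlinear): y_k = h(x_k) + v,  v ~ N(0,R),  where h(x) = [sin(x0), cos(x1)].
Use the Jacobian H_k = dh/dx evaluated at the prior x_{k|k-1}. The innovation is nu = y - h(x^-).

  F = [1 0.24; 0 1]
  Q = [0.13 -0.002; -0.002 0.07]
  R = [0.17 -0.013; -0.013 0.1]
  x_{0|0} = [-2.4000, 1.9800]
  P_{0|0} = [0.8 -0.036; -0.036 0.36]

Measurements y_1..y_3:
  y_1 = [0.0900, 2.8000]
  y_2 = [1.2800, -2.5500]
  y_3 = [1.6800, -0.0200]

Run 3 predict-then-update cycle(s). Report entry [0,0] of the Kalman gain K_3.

step 1: x^-=[-1.9248, 1.9800]  P^-=[0.9335 0.0484; 0.0484 0.4300]  H_jac=[-0.3467 0.0000; 0.0000 -0.9174]  S=[0.2822 0.0024; 0.0024 0.4619]  K=[-1.1460 -0.0902; -0.0522 -0.8538]  nu=[1.0280, 3.1979]  x^+=[-3.3913, -0.8039]  P^+=[0.5586 -0.0064; -0.0064 0.0923]
step 2: x^-=[-3.5842, -0.8039]  P^-=[0.6909 0.0137; 0.0137 0.1623]  H_jac=[-0.9036 0.0000; 0.0000 0.7201]  S=[0.7341 -0.0219; -0.0219 0.1842]  K=[-0.8518 -0.0478; 0.0021 0.6349]  nu=[0.8517, -3.2439]  x^+=[-4.1548, -2.8617]  P^+=[0.1596 0.0087; 0.0087 0.0881]
step 3: x^-=[-4.8416, -2.8617]  P^-=[0.2988 0.0279; 0.0279 0.1581]  H_jac=[0.1289 0.0000; 0.0000 0.2762]  S=[0.1750 -0.0120; -0.0120 0.1121]  K=[0.2265 0.0930; 0.0476 0.3949]  nu=[0.6883, 0.9411]  x^+=[-4.5982, -2.4573]  P^+=[0.2894 0.0230; 0.0230 0.1407]

K[0,0] = 0.2265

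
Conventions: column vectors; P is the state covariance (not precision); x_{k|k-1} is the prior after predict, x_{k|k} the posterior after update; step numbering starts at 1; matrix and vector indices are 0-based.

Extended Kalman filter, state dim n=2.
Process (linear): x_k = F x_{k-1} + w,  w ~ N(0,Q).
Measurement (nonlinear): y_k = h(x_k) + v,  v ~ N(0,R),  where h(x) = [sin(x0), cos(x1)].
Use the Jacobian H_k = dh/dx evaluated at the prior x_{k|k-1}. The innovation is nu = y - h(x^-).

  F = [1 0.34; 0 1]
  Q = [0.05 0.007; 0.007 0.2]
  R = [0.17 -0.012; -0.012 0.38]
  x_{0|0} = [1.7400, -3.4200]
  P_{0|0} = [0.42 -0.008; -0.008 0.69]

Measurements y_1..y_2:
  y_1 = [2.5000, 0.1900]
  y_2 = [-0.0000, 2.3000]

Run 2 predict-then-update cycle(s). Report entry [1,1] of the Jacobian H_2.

step 1: x^-=[0.5772, -3.4200]  P^-=[0.5443 0.2336; 0.2336 0.8900]  H_jac=[0.8380 0.0000; 0.0000 -0.2748]  S=[0.5522 -0.0658; -0.0658 0.4472]  K=[0.8233 -0.0224; 0.2945 -0.5036]  nu=[1.9543, 1.1515]  x^+=[2.1604, -3.4244]  P^+=[0.1673 0.0669; 0.0669 0.7092]
step 2: x^-=[0.9961, -3.4244]  P^-=[0.3448 0.3151; 0.3151 0.9092]  H_jac=[0.5436 0.0000; 0.0000 -0.2790]  S=[0.2719 -0.0598; -0.0598 0.4508]  K=[0.6660 -0.1067; 0.5213 -0.4936]  nu=[-0.8394, 3.2603]  x^+=[0.0892, -5.4714]  P^+=[0.2106 0.1739; 0.1739 0.6946]

H_jac[1,1] = -0.2790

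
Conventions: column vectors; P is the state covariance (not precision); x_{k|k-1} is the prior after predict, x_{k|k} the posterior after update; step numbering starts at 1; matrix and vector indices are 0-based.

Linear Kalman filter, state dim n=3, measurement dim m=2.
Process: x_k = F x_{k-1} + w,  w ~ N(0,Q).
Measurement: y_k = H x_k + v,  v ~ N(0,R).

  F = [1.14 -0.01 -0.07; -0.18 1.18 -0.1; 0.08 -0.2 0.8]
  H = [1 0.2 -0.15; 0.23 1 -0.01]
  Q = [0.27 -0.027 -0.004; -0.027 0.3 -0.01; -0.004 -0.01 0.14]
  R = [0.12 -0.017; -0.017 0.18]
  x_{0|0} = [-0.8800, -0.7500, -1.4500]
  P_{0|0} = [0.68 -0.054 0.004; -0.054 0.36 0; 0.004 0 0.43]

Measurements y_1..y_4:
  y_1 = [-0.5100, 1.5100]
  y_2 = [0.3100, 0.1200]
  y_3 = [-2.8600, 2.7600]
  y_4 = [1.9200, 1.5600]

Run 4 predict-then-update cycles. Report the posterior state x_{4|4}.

step 1: x^-=[-0.8942, -0.5816, -1.0804]  P^-=[1.1565 -0.2409 0.0506; -0.2409 0.8507 -0.1468; 0.0506 -0.1468 0.4362]  S=[1.2176 0.1878; 0.1878 0.9838]  K=[0.9275 -0.1521; -0.1700 0.8423; -0.0148 -0.1390]  nu=[0.3385, 2.2865]  x^+=[-0.9281, 1.2868, -1.4032]  P^+=[0.1393 -0.0745 0.0704; -0.0745 0.1713 -0.0368; 0.0704 -0.0368 0.4161]
step 2: x^-=[-0.9727, 1.8258, -1.4542]  P^-=[0.4436 -0.1592 0.0663; -0.1592 0.5900 -0.1416; 0.0663 -0.1416 0.4372]  S=[0.5219 0.0558; 0.0558 0.7228]  K=[0.7848 -0.1405; -0.1212 0.7769; -0.0338 -0.1782]  nu=[0.6994, -1.4966]  x^+=[-0.2135, 0.5783, -1.2111]  P^+=[0.1201 -0.0656 0.0696; -0.0656 0.1566 -0.0434; 0.0696 -0.0434 0.4130]
step 3: x^-=[-0.1644, 0.8419, -1.1016]  P^-=[0.4185 -0.1424 0.0620; -0.1424 0.5666 -0.1427; 0.0620 -0.1427 0.4363]  S=[0.5039 0.0632; 0.0632 0.7058]  K=[0.7724 -0.1354; -0.1116 0.7683; -0.0404 -0.1845]  nu=[-3.0292, 1.9449]  x^+=[-2.7675, 2.6744, -1.3381]  P^+=[0.1181 -0.0640 0.0687; -0.0640 0.1545 -0.0442; 0.0687 -0.0442 0.4105]
step 4: x^-=[-3.0881, 3.7877, -1.8268]  P^-=[0.4159 -0.1397 0.0607; -0.1397 0.5631 -0.1424; 0.0607 -0.1424 0.4346]  S=[0.5027 0.0647; 0.0647 0.7034]  K=[0.7710 -0.1344; -0.1102 0.7670; -0.0417 -0.1849]  nu=[3.9765, -1.5357]  x^+=[0.1845, 2.1717, -1.7086]  P^+=[0.1178 -0.0637 0.0683; -0.0637 0.1541 -0.0442; 0.0683 -0.0442 0.4087]

x_post = [0.1845, 2.1717, -1.7086]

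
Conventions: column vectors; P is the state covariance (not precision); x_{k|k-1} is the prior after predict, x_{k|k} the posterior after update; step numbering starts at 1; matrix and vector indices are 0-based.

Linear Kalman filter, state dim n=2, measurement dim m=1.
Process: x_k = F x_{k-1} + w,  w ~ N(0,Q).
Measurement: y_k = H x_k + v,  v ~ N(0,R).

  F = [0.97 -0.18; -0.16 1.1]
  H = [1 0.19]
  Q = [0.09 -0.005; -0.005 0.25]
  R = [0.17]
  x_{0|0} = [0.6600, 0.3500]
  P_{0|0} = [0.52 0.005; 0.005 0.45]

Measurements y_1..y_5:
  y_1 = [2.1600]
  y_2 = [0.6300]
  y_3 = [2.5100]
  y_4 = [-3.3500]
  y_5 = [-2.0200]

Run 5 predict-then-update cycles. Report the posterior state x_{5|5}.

x_post = [-2.7465, 4.4864]

step 1: x^-=[0.5772, 0.2794]  P^-=[0.5921 -0.1693; -0.1693 0.8061]  S=[0.7269]  K=[0.7703; -0.0223]  nu=[1.5297]  x^+=[1.7556, 0.2454]  P^+=[0.1608 -0.1569; -0.1569 0.8057]
step 2: x^-=[1.6588, -0.0110]  P^-=[0.3221 -0.3614; -0.3614 1.2842]  S=[0.4012]  K=[0.6318; -0.2926]  nu=[-1.0267]  x^+=[1.0101, 0.2894]  P^+=[0.1620 -0.2872; -0.2872 1.2499]
step 3: x^-=[0.9277, 0.1567]  P^-=[0.3832 -0.5923; -0.5923 1.8676]  S=[0.3955]  K=[0.6843; -0.6005]  nu=[1.5525]  x^+=[1.9901, -0.7756]  P^+=[0.1980 -0.4298; -0.4298 1.7250]
step 4: x^-=[2.0700, -1.1715]  P^-=[0.4823 -0.8483; -0.8483 2.4936]  S=[0.4200]  K=[0.7646; -0.8918]  nu=[-5.1974]  x^+=[-1.9041, 3.4633]  P^+=[0.2368 -0.5619; -0.5619 2.1597]
step 5: x^-=[-2.4704, 4.1143]  P^-=[0.5790 -1.0851; -1.0851 3.0670]  S=[0.4473]  K=[0.8334; -1.1231]  nu=[-0.3314]  x^+=[-2.7465, 4.4864]  P^+=[0.2683 -0.6665; -0.6665 2.5028]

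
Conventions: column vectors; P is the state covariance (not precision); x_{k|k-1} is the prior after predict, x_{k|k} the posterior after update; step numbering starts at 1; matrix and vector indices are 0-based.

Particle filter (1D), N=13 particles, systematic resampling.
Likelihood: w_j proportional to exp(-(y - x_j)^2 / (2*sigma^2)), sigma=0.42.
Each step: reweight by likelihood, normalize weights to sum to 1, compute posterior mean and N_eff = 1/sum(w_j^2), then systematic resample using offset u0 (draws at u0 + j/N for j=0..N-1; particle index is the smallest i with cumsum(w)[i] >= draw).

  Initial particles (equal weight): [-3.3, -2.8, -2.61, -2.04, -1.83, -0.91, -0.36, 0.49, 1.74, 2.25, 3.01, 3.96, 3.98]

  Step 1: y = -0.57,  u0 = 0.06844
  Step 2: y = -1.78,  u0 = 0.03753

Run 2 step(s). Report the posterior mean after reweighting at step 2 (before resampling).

post_mean = -0.8891

step 1: w=[0.0000, 0.0000, 0.0000, 0.0013, 0.0067, 0.4347, 0.5323, 0.0250, 0.0000, 0.0000, 0.0000, 0.0000, 0.0000]  mean=-0.5899  Neff=2.1142  idx=[5, 5, 5, 5, 5, 6, 6, 6, 6, 6, 6, 6, 7]
step 2: w=[0.1924, 0.1924, 0.1924, 0.1924, 0.1924, 0.0054, 0.0054, 0.0054, 0.0054, 0.0054, 0.0054, 0.0054, 0.0000]  mean=-0.8891  Neff=5.3960  idx=[0, 0, 0, 1, 1, 2, 2, 2, 3, 3, 4, 4, 4]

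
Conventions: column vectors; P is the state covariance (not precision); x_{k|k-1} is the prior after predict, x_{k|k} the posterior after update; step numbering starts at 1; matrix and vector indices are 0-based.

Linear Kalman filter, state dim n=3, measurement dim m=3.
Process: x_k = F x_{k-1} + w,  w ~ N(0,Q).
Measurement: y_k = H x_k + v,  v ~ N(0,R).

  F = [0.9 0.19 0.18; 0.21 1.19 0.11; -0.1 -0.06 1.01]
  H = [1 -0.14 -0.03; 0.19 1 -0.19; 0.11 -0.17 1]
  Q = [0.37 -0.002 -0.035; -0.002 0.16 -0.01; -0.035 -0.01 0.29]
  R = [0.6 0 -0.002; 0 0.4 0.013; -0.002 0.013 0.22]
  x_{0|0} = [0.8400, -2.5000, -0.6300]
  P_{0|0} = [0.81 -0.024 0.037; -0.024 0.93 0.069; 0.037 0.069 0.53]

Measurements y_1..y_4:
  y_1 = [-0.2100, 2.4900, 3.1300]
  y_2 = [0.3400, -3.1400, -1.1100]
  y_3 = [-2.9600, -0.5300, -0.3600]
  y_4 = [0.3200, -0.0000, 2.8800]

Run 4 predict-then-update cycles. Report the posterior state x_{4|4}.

x_post = [-0.3521, -0.3497, 1.8358]

step 1: x^-=[0.1676, -2.8679, -0.5703]  P^-=[1.0853 0.3665 0.0251; 0.3665 1.5269 0.0585; 0.0251 0.0585 0.8260]  S=[1.6124 0.3488 0.0781; 0.3488 2.1111 -0.2877; 0.0781 -0.2877 1.0751]  K=[0.5977 0.1814 0.0815; -0.0764 0.7722 0.0627; -0.0586 0.0723 0.7852]  nu=[-0.7962, 5.2177, 3.1943]  x^+=[0.8986, 1.4220, 2.3617]  P^+=[0.3581 0.0018 -0.0200; 0.0018 0.3243 0.0789; -0.0200 0.0789 0.1894]
step 2: x^-=[1.5041, 2.1407, 2.2102]  P^-=[0.6774 0.1606 -0.0401; 0.1606 0.6580 0.0704; -0.0401 0.0704 0.4825]  S=[1.2488 0.2032 -0.0056; 0.2032 1.1370 -0.0980; -0.0056 -0.0980 0.6909]  K=[0.4970 0.1757 0.0392; -0.0453 0.6063 0.0512; -0.0556 0.0432 0.6803]  nu=[-0.7981, -5.1466, -3.1217]  x^+=[0.0811, -1.1033, -0.0913]  P^+=[0.2989 0.0099 -0.0213; 0.0099 0.2529 0.0611; -0.0213 0.0611 0.1631]
step 3: x^-=[-0.1530, -1.3059, -0.0341]  P^-=[0.6272 0.1374 -0.0438; 0.1374 0.5533 0.0513; -0.0438 0.0513 0.4573]  S=[1.2030 0.1865 -0.0096; 0.1865 1.0283 -0.0986; -0.0096 -0.0986 0.6686]  K=[0.4798 0.1740 0.0353; -0.0387 0.5649 0.0414; -0.0532 0.0310 0.6674]  nu=[-2.9908, 0.7985, -0.5311]  x^+=[-1.4677, -0.7611, -0.2046]  P^+=[0.2887 0.0112 -0.0208; 0.0112 0.2349 0.0552; -0.0208 0.0552 0.1590]
step 4: x^-=[-1.5024, -1.2364, -0.0142]  P^-=[0.6184 0.1315 -0.0441; 0.1315 0.5264 0.0452; -0.0441 0.0452 0.4536]  S=[1.1953 0.1828 -0.0095; 0.1828 1.0010 -0.1003; -0.0095 -0.1003 0.6663]  K=[0.4768 0.1735 0.0353; -0.0371 0.5528 0.0379; -0.0524 0.0269 0.6653]  nu=[1.6489, 1.5192, 2.8493]  x^+=[-0.3521, -0.3497, 1.8358]  P^+=[0.2870 0.0114 -0.0206; 0.0114 0.2296 0.0534; -0.0206 0.0534 0.1581]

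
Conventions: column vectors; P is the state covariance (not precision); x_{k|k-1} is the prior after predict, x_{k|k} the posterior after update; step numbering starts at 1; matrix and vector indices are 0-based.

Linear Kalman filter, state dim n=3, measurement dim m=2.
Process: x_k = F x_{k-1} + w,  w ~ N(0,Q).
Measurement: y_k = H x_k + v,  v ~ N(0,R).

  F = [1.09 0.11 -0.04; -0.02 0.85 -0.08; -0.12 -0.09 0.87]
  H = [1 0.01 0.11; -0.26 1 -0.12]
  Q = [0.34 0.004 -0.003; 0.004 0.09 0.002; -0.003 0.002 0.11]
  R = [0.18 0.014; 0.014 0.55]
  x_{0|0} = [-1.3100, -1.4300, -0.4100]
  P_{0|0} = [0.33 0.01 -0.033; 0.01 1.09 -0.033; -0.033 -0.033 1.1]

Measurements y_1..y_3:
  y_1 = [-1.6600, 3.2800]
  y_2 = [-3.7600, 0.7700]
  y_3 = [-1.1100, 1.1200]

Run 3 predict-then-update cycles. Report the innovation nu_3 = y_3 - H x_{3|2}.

step 1: x^-=[-1.5688, -1.1565, -0.0708]  P^-=[0.7526 0.1157 -0.1311; 0.1157 0.8887 -0.1825; -0.1311 -0.1825 0.9684]  S=[0.9175 -0.0705; -0.0705 1.4790]  K=[0.8054 -0.0050; 0.1603 0.6030; -0.0427 -0.1810]  nu=[-0.0718, 4.0201]  x^+=[-1.6468, 1.2562, -0.7953]  P^+=[0.1568 0.0359 -0.1112; 0.0359 0.3410 -0.0187; -0.1112 -0.0187 0.9194]
step 2: x^-=[-1.6250, 1.1643, -0.6074]  P^-=[0.5503 0.0790 -0.1707; 0.0790 0.3433 -0.1044; -0.1707 -0.1044 0.8378]  S=[0.7043 -0.0439; -0.0439 0.9159]  K=[0.7551 -0.0114; 0.1240 0.3720; -0.1243 -0.1813]  nu=[-2.0798, -0.8897]  x^+=[-3.1854, 0.5755, -0.1876]  P^+=[0.1478 0.0293 -0.1124; 0.0293 0.2098 -0.0348; -0.1124 -0.0348 0.7988]
step 3: x^-=[-3.4013, 0.5679, 0.1672]  P^-=[0.5366 0.0612 -0.1661; 0.0612 0.2501 -0.0973; -0.1661 -0.0973 0.7480]  S=[0.6901 -0.0578; -0.0578 0.8283]  K=[0.7504 -0.0182; 0.1022 0.3040; -0.1382 -0.1834]  nu=[2.2672, -0.3122]  x^+=[-1.6943, 0.7048, -0.0888]  P^+=[0.1461 0.0259 -0.1051; 0.0259 0.1700 -0.0449; -0.1051 -0.0449 0.7099]

innov = [2.2672, -0.3122]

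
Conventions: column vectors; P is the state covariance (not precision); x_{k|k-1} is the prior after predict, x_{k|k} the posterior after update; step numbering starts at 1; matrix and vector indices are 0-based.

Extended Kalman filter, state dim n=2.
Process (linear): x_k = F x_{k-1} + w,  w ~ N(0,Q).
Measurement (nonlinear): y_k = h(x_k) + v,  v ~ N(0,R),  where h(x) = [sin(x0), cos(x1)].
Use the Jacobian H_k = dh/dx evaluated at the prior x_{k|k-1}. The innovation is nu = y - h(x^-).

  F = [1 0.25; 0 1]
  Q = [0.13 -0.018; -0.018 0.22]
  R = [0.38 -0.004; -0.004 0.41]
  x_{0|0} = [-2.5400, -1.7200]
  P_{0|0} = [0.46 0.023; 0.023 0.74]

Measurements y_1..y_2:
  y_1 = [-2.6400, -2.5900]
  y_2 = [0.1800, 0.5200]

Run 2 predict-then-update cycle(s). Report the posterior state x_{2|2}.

step 1: x^-=[-2.9700, -1.7200]  P^-=[0.6478 0.1900; 0.1900 0.9600]  H_jac=[-0.9853 0.0000; 0.0000 0.9889]  S=[1.0089 -0.1891; -0.1891 1.3488]  K=[-0.6229 0.0520; -0.0551 0.6961]  nu=[-2.4692, -2.4413]  x^+=[-1.5588, -3.2835]  P^+=[0.2404 0.0241; 0.0241 0.2888]
step 2: x^-=[-2.3797, -3.2835]  P^-=[0.4005 0.0783; 0.0783 0.5088]  H_jac=[-0.7235 0.0000; 0.0000 -0.1414]  S=[0.5897 0.0040; 0.0040 0.4202]  K=[-0.4913 -0.0217; -0.0949 -0.1704]  nu=[0.8703, 1.5099]  x^+=[-2.8399, -3.6233]  P^+=[0.2579 0.0489; 0.0489 0.4912]

x_post = [-2.8399, -3.6233]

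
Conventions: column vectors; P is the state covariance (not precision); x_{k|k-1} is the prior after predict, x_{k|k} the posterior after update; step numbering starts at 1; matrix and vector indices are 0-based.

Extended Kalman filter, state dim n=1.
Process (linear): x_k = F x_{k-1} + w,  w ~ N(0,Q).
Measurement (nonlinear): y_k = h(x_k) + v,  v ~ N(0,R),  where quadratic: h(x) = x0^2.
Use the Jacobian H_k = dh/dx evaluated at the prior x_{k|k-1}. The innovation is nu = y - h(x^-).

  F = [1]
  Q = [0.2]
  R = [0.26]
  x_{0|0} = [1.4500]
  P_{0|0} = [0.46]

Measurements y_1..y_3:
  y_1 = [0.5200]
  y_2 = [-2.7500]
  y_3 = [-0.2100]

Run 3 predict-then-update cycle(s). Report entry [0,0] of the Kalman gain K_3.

step 1: x^-=[1.4500]  P^-=[0.6600]  H_jac=[2.9000]  S=[5.8106]  K=[0.3294]  nu=[-1.5825]  x^+=[0.9287]  P^+=[0.0295]
step 2: x^-=[0.9287]  P^-=[0.2295]  H_jac=[1.8575]  S=[1.0519]  K=[0.4053]  nu=[-3.6125]  x^+=[-0.5354]  P^+=[0.0567]
step 3: x^-=[-0.5354]  P^-=[0.2567]  H_jac=[-1.0709]  S=[0.5544]  K=[-0.4959]  nu=[-0.4967]  x^+=[-0.2891]  P^+=[0.1204]

K[0,0] = -0.4959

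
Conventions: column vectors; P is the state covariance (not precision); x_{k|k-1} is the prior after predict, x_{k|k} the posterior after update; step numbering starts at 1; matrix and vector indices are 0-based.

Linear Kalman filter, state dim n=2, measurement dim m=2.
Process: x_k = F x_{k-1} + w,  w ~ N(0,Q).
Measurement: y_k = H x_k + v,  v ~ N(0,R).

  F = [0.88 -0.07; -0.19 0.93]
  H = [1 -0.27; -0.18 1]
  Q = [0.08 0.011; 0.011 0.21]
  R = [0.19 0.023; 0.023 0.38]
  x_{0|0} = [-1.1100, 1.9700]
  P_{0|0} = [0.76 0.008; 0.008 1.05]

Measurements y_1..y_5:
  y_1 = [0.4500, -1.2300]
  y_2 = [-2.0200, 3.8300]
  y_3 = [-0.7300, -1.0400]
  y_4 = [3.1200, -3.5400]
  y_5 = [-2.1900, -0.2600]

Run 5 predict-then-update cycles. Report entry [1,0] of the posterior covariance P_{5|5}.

P_post[1,0] = 0.0375

step 1: x^-=[-1.1147, 2.0430]  P^-=[0.6727 -0.1778; -0.1778 1.1428]  S=[1.0420 -0.5930; -0.5930 1.6085]  K=[0.7415 0.0876; -0.0646 0.7065]  nu=[2.1163, -3.4736]  x^+=[0.1503, -0.5479]  P^+=[0.1645 0.0799; 0.0799 0.2814]
step 2: x^-=[0.1706, -0.5381]  P^-=[0.1989 0.0317; 0.0317 0.4310]  S=[0.4032 -0.0960; -0.0960 0.8061]  K=[0.4846 0.0526; -0.0870 0.5173]  nu=[-2.3359, 4.3988]  x^+=[-0.7301, 1.9406]  P^+=[0.1069 0.0504; 0.0504 0.2036]
step 3: x^-=[-0.7783, 1.9435]  P^-=[0.1576 0.0218; 0.0218 0.3722]  S=[0.3629 -0.0830; -0.0830 0.7495]  K=[0.4267 0.0385; -0.1072 0.4795]  nu=[0.5731, -3.1236]  x^+=[-0.6539, 0.3843]  P^+=[0.0931 0.0412; 0.0412 0.1872]
step 4: x^-=[-0.6024, 0.4816]  P^-=[0.1479 0.0175; 0.0175 0.3607]  S=[0.3548 -0.0827; -0.0827 0.7392]  K=[0.4115 0.0337; -0.1155 0.4708]  nu=[3.8524, -4.1300]  x^+=[0.8438, -1.9076]  P^+=[0.0893 0.0383; 0.0383 0.1831]
step 5: x^-=[0.8761, -1.9343]  P^-=[0.1453 0.0160; 0.0160 0.3581]  S=[0.3528 -0.0830; -0.0830 0.7370]  K=[0.4073 0.0321; -0.1183 0.4686]  nu=[-3.5883, 1.8320]  x^+=[-0.5265, -0.6513]  P^+=[0.0882 0.0375; 0.0375 0.1821]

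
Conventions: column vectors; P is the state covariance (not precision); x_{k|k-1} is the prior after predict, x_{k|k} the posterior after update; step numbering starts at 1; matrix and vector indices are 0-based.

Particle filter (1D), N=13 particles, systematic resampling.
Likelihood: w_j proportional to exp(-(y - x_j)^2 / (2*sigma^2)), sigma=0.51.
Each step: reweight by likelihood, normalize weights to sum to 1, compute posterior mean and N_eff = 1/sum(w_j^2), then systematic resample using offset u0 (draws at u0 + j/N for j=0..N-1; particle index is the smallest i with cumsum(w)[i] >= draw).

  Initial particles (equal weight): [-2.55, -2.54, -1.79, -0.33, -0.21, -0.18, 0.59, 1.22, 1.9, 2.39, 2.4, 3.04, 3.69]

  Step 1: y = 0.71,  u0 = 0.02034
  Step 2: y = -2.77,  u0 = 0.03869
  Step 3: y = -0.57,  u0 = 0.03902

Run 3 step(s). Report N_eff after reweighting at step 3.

step 1: w=[0.0000, 0.0000, 0.0000, 0.0570, 0.0896, 0.0995, 0.4435, 0.2766, 0.0300, 0.0020, 0.0019, 0.0000, 0.0000]  mean=0.6098  Neff=3.3869  idx=[3, 4, 5, 6, 6, 6, 6, 6, 6, 7, 7, 7, 7]
step 2: w=[0.6451, 0.2036, 0.1513, 0.0000, 0.0000, 0.0000, 0.0000, 0.0000, 0.0000, 0.0000, 0.0000, 0.0000, 0.0000]  mean=-0.2828  Neff=2.0815  idx=[0, 0, 0, 0, 0, 0, 0, 0, 1, 1, 1, 2, 2]
step 3: w=[0.0814, 0.0814, 0.0814, 0.0814, 0.0814, 0.0814, 0.0814, 0.0814, 0.0709, 0.0709, 0.0709, 0.0679, 0.0679]  mean=-0.2841  Neff=12.9271  idx=[0, 1, 2, 3, 4, 5, 6, 7, 8, 9, 10, 11, 12]

N_eff = 12.9271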